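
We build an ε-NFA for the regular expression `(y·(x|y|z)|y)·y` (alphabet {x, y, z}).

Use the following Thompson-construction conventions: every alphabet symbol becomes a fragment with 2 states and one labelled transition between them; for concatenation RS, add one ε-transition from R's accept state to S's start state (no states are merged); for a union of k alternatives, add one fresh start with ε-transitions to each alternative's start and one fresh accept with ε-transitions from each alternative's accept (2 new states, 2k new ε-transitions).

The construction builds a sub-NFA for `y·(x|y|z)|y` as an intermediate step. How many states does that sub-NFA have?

14

Fragment for `y·(x|y|z)|y`:
Each of the 5 symbol leaves contributes a 2-state fragment.
  x|y|z → 8 states
  y·(x|y|z) → 10 states
  y·(x|y|z)|y → 14 states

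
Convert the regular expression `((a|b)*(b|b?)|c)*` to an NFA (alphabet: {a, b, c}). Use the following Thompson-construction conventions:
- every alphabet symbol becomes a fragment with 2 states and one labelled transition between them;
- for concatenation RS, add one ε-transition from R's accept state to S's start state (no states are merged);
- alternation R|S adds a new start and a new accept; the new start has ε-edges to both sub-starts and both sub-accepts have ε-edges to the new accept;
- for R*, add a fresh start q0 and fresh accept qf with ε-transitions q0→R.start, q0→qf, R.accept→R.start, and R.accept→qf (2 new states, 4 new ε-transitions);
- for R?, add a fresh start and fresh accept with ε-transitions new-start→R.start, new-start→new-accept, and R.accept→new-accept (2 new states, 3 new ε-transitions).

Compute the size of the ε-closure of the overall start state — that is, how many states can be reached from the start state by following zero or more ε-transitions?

16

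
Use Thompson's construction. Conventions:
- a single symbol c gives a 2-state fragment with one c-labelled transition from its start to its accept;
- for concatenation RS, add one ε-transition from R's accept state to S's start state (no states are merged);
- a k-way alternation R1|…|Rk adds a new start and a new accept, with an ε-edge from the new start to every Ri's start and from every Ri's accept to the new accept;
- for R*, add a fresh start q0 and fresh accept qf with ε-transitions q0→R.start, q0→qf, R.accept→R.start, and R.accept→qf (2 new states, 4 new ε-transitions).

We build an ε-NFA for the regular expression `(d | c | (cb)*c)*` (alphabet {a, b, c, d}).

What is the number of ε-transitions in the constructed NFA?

By structural recursion:
Each of the 5 symbol leaves contributes 0 ε-transitions.
  cb → 1 ε-transition
  (cb)* → 5 ε-transitions
  (cb)*c → 6 ε-transitions
  d | c | (cb)*c → 12 ε-transitions
  (d | c | (cb)*c)* → 16 ε-transitions

16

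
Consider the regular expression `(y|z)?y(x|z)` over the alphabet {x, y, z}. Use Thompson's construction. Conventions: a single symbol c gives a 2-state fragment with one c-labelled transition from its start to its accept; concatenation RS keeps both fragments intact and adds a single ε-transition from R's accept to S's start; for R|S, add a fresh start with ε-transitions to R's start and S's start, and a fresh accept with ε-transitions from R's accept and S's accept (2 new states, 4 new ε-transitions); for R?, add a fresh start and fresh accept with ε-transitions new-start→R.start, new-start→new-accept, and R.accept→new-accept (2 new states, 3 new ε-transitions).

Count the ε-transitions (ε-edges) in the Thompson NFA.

Recursing over subexpressions:
Each of the 5 symbol leaves contributes 0 ε-transitions.
  y|z : 4 ε-transitions
  (y|z)? : 7 ε-transitions
  x|z : 4 ε-transitions
  (y|z)?y(x|z) : 13 ε-transitions

13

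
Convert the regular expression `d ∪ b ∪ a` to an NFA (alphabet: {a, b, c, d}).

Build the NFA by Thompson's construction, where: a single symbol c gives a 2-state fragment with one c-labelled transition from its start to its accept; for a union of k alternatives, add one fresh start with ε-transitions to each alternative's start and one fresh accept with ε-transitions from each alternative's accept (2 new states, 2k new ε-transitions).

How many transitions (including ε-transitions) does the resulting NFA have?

9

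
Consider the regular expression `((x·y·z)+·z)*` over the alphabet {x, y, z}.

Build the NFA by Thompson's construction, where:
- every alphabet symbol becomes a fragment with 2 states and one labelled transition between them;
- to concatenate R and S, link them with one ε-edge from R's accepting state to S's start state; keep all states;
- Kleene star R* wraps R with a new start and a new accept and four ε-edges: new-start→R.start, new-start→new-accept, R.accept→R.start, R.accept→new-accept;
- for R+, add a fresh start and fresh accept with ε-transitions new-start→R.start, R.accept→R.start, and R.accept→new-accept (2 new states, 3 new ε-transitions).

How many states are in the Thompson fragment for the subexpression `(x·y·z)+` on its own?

8

Fragment for `(x·y·z)+`:
Each of the 3 symbol leaves contributes a 2-state fragment.
  x·y·z : 6 states
  (x·y·z)+ : 8 states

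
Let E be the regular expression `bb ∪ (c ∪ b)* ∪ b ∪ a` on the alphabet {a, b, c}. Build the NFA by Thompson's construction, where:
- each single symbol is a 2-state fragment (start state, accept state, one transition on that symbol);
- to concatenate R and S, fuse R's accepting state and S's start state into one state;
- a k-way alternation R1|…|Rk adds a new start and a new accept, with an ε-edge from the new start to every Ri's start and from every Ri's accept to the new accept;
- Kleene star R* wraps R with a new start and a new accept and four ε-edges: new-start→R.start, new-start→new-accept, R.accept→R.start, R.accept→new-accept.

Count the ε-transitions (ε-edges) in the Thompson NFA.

16

By structural recursion:
Each of the 6 symbol leaves contributes 0 ε-transitions.
  bb → 0 ε-transitions
  c ∪ b → 4 ε-transitions
  (c ∪ b)* → 8 ε-transitions
  bb ∪ (c ∪ b)* ∪ b ∪ a → 16 ε-transitions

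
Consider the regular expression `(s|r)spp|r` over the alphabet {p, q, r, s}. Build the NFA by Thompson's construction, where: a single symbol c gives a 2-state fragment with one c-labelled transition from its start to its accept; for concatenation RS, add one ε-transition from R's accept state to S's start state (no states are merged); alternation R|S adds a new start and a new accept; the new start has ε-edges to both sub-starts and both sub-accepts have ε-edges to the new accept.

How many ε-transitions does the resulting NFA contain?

By structural recursion:
Each of the 6 symbol leaves contributes 0 ε-transitions.
  s|r : 4 ε-transitions
  (s|r)spp : 7 ε-transitions
  (s|r)spp|r : 11 ε-transitions

11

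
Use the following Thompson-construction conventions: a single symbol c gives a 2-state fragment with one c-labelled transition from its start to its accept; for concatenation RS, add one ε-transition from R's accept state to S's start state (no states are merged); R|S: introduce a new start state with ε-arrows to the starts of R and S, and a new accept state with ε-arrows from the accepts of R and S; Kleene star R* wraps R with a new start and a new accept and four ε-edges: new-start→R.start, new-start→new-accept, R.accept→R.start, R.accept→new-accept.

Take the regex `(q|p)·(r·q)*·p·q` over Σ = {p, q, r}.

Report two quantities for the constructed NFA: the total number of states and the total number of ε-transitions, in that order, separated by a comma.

16, 12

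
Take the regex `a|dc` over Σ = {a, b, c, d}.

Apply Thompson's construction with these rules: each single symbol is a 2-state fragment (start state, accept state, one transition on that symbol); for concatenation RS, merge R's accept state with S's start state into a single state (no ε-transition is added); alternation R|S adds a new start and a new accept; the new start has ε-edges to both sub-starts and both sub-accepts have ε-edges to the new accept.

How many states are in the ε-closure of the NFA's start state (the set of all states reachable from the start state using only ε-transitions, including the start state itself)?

3

Compute the ε-closure size of each fragment's start state recursively; a symbol fragment's start has no outgoing ε-edge, so its closure is just itself (size 1).
  dc — |closure| equals the left operand's closure size = 1 (its accept is not ε-reachable, so the closure stops there)
  a|dc — |closure| = 1 + 1 + 1 = 3 (the new accept is not ε-reachable since no branch accepts ε)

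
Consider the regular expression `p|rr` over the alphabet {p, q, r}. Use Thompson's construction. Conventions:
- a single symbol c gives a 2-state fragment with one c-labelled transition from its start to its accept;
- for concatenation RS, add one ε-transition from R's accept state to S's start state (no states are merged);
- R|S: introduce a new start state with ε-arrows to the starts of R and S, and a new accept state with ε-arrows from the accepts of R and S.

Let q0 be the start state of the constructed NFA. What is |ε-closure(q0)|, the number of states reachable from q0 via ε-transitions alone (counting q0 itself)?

3

Let C(F) = |ε-closure(F.start)| within fragment F, and note whether F accepts ε. Symbol fragments have C = 1 and do not accept ε. Then:
  rr → same as the first factor's closure: |ε-closure| = 1
  p|rr → |ε-closure| = 1 + 1 + 1 = 3 (the new accept is not ε-reachable since no branch accepts ε)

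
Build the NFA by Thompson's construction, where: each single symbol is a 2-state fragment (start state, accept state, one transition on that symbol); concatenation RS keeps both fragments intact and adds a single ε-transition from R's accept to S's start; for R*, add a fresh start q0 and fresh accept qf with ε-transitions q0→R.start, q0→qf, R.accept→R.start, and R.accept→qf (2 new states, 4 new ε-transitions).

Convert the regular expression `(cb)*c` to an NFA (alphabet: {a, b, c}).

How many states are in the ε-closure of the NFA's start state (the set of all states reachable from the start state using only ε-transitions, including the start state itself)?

Compute the ε-closure size of each fragment's start state recursively; a symbol fragment's start has no outgoing ε-edge, so its closure is just itself (size 1).
  cb : same as the first factor's closure: |ε-closure| = 1
  (cb)* : new start has ε-edges to the inner start and to the new accept, so |ε-closure| = 2 + 1 = 3
  (cb)*c : |ε-closure| = 3 + 1 = 4 (closure spills across the concat boundary because the left factor accepts ε)

4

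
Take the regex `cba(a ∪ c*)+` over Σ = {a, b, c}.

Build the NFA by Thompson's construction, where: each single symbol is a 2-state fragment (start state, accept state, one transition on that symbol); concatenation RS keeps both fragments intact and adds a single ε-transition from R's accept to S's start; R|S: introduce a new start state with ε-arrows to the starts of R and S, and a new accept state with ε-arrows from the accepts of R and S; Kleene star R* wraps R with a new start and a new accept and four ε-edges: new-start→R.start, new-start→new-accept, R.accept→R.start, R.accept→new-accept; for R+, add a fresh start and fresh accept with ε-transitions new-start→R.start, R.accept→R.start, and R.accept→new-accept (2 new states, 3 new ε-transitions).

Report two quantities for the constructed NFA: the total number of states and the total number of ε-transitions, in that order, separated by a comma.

16, 14

Per subexpression:
Each of the 5 symbol leaves contributes 2 states and 0 ε-transitions.
  c* → 4 states, 4 ε-transitions
  a ∪ c* → 8 states, 8 ε-transitions
  (a ∪ c*)+ → 10 states, 11 ε-transitions
  cba(a ∪ c*)+ → 16 states, 14 ε-transitions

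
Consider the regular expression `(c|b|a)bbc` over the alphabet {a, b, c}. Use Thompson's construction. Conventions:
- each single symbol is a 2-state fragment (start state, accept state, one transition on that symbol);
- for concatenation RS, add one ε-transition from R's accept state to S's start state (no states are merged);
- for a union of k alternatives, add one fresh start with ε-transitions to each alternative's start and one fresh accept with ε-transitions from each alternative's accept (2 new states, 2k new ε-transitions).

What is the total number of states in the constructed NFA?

By structural recursion:
Each of the 6 symbol leaves contributes a 2-state fragment.
  c|b|a — 8 states
  (c|b|a)bbc — 14 states

14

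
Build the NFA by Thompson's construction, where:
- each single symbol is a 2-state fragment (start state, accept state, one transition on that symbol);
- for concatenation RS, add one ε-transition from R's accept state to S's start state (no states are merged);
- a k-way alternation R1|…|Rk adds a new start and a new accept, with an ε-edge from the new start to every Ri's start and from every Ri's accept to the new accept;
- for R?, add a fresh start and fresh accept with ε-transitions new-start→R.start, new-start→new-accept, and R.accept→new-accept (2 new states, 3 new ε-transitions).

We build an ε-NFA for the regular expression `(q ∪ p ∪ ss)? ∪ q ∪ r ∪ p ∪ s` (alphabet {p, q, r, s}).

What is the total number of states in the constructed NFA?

Recursing over subexpressions:
Each of the 8 symbol leaves contributes a 2-state fragment.
  ss : 4 states
  q ∪ p ∪ ss : 10 states
  (q ∪ p ∪ ss)? : 12 states
  (q ∪ p ∪ ss)? ∪ q ∪ r ∪ p ∪ s : 22 states

22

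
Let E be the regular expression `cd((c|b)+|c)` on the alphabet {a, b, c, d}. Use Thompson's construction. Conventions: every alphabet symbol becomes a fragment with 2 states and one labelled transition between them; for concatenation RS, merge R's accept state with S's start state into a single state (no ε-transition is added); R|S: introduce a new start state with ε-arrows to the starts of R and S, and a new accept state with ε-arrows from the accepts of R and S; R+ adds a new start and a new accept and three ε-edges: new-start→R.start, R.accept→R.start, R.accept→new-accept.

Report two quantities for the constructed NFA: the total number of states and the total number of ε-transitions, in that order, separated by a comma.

14, 11

By structural recursion:
Each of the 5 symbol leaves contributes 2 states and 0 ε-transitions.
  c|b — 6 states, 4 ε-transitions
  (c|b)+ — 8 states, 7 ε-transitions
  (c|b)+|c — 12 states, 11 ε-transitions
  cd((c|b)+|c) — 14 states, 11 ε-transitions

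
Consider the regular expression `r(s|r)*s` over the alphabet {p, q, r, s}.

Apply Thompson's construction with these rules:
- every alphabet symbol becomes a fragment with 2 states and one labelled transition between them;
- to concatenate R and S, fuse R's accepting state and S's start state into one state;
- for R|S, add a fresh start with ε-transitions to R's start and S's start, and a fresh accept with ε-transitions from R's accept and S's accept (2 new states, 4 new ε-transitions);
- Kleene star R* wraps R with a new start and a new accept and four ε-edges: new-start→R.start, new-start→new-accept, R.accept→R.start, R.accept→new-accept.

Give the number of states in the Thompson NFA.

10

Recursing over subexpressions:
Each of the 4 symbol leaves contributes a 2-state fragment.
  s|r — 6 states
  (s|r)* — 8 states
  r(s|r)*s — 10 states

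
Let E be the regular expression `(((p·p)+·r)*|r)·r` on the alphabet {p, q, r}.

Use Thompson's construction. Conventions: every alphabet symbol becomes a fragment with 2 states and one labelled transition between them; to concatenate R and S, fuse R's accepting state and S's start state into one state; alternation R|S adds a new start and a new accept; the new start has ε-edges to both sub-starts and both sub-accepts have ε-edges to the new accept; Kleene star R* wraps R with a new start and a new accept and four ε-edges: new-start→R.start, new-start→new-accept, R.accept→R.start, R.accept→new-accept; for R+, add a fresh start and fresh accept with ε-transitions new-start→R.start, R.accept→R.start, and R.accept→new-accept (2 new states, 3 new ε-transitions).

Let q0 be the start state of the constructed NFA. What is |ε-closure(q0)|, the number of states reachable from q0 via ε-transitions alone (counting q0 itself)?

7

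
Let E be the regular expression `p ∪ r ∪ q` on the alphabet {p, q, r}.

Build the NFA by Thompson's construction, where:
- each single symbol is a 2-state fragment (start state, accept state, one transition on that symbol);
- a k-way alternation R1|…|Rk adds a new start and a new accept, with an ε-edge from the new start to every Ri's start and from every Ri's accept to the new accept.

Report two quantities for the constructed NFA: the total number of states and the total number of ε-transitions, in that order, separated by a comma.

Per subexpression:
Each of the 3 symbol leaves contributes 2 states and 0 ε-transitions.
  p ∪ r ∪ q = 8 states, 6 ε-transitions

8, 6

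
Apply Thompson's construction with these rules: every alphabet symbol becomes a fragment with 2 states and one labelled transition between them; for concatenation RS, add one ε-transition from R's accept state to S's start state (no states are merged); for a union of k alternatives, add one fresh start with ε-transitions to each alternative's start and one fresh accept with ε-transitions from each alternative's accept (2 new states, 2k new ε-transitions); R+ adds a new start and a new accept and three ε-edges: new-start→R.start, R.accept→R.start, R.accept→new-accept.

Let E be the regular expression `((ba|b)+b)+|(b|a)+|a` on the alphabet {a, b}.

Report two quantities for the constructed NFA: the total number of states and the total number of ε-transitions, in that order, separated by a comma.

Bottom-up over the parse tree:
Each of the 7 symbol leaves contributes 2 states and 0 ε-transitions.
  ba : 4 states, 1 ε-transition
  ba|b : 8 states, 5 ε-transitions
  (ba|b)+ : 10 states, 8 ε-transitions
  (ba|b)+b : 12 states, 9 ε-transitions
  ((ba|b)+b)+ : 14 states, 12 ε-transitions
  b|a : 6 states, 4 ε-transitions
  (b|a)+ : 8 states, 7 ε-transitions
  ((ba|b)+b)+|(b|a)+|a : 26 states, 25 ε-transitions

26, 25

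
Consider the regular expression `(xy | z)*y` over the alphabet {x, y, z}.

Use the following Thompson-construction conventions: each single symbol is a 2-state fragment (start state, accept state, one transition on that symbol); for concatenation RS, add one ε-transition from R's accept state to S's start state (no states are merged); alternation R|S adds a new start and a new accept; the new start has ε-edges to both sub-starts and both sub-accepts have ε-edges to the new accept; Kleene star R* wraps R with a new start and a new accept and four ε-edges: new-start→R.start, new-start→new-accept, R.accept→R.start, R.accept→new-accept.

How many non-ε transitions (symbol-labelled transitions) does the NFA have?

Bottom-up over the parse tree:
Each of the 4 symbol leaves contributes exactly 1 symbol transition.
  xy = 2 symbol transitions
  xy | z = 3 symbol transitions
  (xy | z)* = 3 symbol transitions
  (xy | z)*y = 4 symbol transitions

4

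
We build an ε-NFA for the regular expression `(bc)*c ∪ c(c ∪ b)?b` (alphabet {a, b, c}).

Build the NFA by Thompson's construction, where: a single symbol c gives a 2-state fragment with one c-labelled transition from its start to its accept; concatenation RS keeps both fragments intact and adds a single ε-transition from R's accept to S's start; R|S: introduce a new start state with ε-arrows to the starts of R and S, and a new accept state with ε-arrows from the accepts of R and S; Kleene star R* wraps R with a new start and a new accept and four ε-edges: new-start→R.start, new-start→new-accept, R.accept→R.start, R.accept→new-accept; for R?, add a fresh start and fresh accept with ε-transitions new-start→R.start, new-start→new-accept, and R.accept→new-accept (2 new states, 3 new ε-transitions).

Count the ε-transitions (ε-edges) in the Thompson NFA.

19

Bottom-up over the parse tree:
Each of the 7 symbol leaves contributes 0 ε-transitions.
  bc → 1 ε-transition
  (bc)* → 5 ε-transitions
  (bc)*c → 6 ε-transitions
  c ∪ b → 4 ε-transitions
  (c ∪ b)? → 7 ε-transitions
  c(c ∪ b)?b → 9 ε-transitions
  (bc)*c ∪ c(c ∪ b)?b → 19 ε-transitions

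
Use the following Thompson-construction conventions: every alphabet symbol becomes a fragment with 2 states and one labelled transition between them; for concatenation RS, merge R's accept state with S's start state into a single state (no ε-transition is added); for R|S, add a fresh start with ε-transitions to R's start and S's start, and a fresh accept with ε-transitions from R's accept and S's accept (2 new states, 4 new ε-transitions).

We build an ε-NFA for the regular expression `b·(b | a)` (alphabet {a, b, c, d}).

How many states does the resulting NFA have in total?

7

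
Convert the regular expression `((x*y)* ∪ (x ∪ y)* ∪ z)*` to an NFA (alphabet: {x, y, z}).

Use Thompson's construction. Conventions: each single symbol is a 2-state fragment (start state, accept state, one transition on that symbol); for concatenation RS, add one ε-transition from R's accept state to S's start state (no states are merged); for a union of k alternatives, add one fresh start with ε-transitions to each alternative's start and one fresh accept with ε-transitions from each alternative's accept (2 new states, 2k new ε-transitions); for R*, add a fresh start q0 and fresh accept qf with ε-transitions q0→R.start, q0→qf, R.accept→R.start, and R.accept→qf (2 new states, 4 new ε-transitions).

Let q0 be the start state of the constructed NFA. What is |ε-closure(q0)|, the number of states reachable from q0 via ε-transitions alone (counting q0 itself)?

Let C(F) = |ε-closure(F.start)| within fragment F, and note whether F accepts ε. Symbol fragments have C = 1 and do not accept ε. Then:
  x* : new start has ε-edges to the inner start and to the new accept, so |ε-closure| = 2 + 1 = 3
  x*y : |ε-closure| = 3 + 1 = 4 (closure spills across the concat boundary because the left factor accepts ε)
  (x*y)* : |ε-closure| = 1 (new start) + 4 (body) + 1 (new accept) = 6
  x ∪ y : |ε-closure| = 1 + 1 + 1 = 3 (the new accept is not ε-reachable since no branch accepts ε)
  (x ∪ y)* : new start has ε-edges to the inner start and to the new accept, so |ε-closure| = 2 + 3 = 5
  (x*y)* ∪ (x ∪ y)* ∪ z : |ε-closure| = 1 (new start) + (6 + 5 + 1) + 1 (new accept, since some branch ε-reaches its own accept) = 14
  ((x*y)* ∪ (x ∪ y)* ∪ z)* : the star's fresh start ε-reaches both the body's start and the fresh accept: |ε-closure| = 2 + 14 = 16

16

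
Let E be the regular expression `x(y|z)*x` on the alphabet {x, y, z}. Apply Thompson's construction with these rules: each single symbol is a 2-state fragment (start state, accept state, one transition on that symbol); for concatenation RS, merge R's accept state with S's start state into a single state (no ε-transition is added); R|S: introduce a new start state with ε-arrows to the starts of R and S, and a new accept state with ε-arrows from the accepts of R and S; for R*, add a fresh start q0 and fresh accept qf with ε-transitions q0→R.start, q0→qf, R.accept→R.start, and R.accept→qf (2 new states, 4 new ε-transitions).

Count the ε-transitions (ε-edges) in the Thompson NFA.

Per subexpression:
Each of the 4 symbol leaves contributes 0 ε-transitions.
  y|z — 4 ε-transitions
  (y|z)* — 8 ε-transitions
  x(y|z)*x — 8 ε-transitions

8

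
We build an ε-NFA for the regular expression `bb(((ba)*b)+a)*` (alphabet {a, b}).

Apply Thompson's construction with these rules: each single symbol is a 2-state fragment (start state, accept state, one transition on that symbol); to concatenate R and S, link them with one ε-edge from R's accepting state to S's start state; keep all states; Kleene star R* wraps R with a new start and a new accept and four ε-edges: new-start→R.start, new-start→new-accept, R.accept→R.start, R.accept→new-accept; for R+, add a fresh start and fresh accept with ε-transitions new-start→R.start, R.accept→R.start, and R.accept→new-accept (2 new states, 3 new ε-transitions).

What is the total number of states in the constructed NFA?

18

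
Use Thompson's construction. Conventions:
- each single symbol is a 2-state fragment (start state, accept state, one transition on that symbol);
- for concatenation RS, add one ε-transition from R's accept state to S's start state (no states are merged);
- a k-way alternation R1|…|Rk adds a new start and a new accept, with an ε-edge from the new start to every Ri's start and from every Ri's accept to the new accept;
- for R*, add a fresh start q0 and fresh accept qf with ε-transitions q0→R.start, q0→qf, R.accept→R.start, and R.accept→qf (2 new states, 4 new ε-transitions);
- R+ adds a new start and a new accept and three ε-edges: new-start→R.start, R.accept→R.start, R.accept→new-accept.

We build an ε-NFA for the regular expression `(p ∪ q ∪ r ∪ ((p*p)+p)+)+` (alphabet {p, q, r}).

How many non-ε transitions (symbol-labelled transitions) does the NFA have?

6

Recursing over subexpressions:
Each of the 6 symbol leaves contributes exactly 1 symbol transition.
  p* = 1 symbol transition
  p*p = 2 symbol transitions
  (p*p)+ = 2 symbol transitions
  (p*p)+p = 3 symbol transitions
  ((p*p)+p)+ = 3 symbol transitions
  p ∪ q ∪ r ∪ ((p*p)+p)+ = 6 symbol transitions
  (p ∪ q ∪ r ∪ ((p*p)+p)+)+ = 6 symbol transitions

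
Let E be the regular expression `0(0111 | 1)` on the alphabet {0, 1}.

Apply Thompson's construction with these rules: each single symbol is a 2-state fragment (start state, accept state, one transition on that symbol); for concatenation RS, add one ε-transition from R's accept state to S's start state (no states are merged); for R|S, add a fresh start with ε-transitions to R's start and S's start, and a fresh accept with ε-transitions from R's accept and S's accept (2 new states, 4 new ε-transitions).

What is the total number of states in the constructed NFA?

Recursing over subexpressions:
Each of the 6 symbol leaves contributes a 2-state fragment.
  0111 — 8 states
  0111 | 1 — 12 states
  0(0111 | 1) — 14 states

14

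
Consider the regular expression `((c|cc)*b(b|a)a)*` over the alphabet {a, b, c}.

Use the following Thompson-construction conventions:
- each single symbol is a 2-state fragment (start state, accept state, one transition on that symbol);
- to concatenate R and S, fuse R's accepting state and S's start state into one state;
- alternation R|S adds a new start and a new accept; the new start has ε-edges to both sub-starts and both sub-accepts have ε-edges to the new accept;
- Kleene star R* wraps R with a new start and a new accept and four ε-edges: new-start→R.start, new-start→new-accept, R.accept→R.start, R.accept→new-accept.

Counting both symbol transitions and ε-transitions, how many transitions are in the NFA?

23

Building bottom-up:
Each of the 7 symbol leaves contributes 1 transition (1 symbol, 0 ε).
  cc = 2 transitions (2 symbol, 0 ε)
  c|cc = 7 transitions (3 symbol, 4 ε)
  (c|cc)* = 11 transitions (3 symbol, 8 ε)
  b|a = 6 transitions (2 symbol, 4 ε)
  (c|cc)*b(b|a)a = 19 transitions (7 symbol, 12 ε)
  ((c|cc)*b(b|a)a)* = 23 transitions (7 symbol, 16 ε)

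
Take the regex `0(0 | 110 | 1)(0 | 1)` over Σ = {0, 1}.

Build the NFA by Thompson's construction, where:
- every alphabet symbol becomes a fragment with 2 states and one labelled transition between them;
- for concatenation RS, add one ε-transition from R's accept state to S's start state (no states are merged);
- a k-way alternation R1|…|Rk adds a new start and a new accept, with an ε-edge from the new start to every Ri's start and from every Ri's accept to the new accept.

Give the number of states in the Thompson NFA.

20

By structural recursion:
Each of the 8 symbol leaves contributes a 2-state fragment.
  110 = 6 states
  0 | 110 | 1 = 12 states
  0 | 1 = 6 states
  0(0 | 110 | 1)(0 | 1) = 20 states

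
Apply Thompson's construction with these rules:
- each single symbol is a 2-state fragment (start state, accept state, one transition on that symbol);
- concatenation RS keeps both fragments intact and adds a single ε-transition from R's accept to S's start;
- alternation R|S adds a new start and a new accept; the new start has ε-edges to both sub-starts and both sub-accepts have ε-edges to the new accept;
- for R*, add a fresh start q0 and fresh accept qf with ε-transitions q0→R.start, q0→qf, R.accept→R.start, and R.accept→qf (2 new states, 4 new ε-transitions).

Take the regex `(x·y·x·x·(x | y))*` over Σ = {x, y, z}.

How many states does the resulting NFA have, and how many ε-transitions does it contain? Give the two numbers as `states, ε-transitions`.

Bottom-up over the parse tree:
Each of the 6 symbol leaves contributes 2 states and 0 ε-transitions.
  x | y → 6 states, 4 ε-transitions
  x·y·x·x·(x | y) → 14 states, 8 ε-transitions
  (x·y·x·x·(x | y))* → 16 states, 12 ε-transitions

16, 12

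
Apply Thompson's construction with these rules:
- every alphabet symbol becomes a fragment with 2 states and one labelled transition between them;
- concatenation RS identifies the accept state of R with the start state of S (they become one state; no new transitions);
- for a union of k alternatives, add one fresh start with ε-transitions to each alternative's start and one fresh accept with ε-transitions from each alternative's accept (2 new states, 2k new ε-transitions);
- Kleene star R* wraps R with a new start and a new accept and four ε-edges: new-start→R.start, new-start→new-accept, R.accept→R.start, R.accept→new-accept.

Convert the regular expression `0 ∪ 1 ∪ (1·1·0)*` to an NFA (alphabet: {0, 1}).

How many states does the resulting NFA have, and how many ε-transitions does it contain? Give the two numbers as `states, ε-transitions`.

12, 10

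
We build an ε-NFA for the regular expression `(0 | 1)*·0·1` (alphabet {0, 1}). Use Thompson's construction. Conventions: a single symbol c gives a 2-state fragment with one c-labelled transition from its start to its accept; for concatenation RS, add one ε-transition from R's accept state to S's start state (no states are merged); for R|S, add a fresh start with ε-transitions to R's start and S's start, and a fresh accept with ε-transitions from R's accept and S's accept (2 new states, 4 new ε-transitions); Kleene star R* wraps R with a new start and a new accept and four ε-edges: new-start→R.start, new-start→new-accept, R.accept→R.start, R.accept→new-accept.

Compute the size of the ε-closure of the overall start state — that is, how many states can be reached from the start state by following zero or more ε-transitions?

Let C(F) = |ε-closure(F.start)| within fragment F, and note whether F accepts ε. Symbol fragments have C = 1 and do not accept ε. Then:
  0 | 1 → |closure| = 1 + 1 + 1 = 3 (the new accept is not ε-reachable since no branch accepts ε)
  (0 | 1)* → |closure| = 1 (new start) + 3 (body) + 1 (new accept) = 5
  (0 | 1)*·0·1 → |closure| = 5 + 1 = 6 (closure spills across the concat boundary because the left factor accepts ε)

6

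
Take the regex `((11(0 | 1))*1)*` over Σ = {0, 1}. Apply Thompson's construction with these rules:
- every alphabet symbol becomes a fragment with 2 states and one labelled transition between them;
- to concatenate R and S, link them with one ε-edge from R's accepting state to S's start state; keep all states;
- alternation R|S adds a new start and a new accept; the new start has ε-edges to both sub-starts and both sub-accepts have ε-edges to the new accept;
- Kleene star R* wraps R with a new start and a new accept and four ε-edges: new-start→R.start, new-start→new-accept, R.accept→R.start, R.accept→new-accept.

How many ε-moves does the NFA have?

Bottom-up over the parse tree:
Each of the 5 symbol leaves contributes 0 ε-transitions.
  0 | 1 = 4 ε-transitions
  11(0 | 1) = 6 ε-transitions
  (11(0 | 1))* = 10 ε-transitions
  (11(0 | 1))*1 = 11 ε-transitions
  ((11(0 | 1))*1)* = 15 ε-transitions

15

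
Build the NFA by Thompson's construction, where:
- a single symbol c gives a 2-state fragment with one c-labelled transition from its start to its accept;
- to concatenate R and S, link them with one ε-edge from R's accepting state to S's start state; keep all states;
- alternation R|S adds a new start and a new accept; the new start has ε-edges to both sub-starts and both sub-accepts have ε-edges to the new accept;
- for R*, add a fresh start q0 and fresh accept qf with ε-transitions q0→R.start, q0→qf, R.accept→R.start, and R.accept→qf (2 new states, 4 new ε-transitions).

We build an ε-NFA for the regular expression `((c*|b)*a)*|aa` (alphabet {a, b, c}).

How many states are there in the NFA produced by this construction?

20

Recursing over subexpressions:
Each of the 5 symbol leaves contributes a 2-state fragment.
  c* — 4 states
  c*|b — 8 states
  (c*|b)* — 10 states
  (c*|b)*a — 12 states
  ((c*|b)*a)* — 14 states
  aa — 4 states
  ((c*|b)*a)*|aa — 20 states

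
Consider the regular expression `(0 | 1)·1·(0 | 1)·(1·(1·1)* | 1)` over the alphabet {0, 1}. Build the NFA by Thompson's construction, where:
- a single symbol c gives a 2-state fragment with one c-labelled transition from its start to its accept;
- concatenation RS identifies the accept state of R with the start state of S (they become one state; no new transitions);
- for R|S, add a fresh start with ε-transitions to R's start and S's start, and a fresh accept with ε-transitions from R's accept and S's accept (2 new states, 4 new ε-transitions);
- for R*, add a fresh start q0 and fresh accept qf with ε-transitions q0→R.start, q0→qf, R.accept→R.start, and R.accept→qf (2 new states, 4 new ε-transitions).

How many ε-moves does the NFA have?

Per subexpression:
Each of the 9 symbol leaves contributes 0 ε-transitions.
  0 | 1 — 4 ε-transitions
  0 | 1 — 4 ε-transitions
  1·1 — 0 ε-transitions
  (1·1)* — 4 ε-transitions
  1·(1·1)* — 4 ε-transitions
  1·(1·1)* | 1 — 8 ε-transitions
  (0 | 1)·1·(0 | 1)·(1·(1·1)* | 1) — 16 ε-transitions

16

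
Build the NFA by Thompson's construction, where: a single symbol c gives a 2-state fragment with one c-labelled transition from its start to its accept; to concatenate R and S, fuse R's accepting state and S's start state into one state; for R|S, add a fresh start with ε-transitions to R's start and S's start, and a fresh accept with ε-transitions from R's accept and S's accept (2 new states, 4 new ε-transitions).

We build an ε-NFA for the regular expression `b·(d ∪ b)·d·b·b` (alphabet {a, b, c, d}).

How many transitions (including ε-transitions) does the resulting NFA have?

10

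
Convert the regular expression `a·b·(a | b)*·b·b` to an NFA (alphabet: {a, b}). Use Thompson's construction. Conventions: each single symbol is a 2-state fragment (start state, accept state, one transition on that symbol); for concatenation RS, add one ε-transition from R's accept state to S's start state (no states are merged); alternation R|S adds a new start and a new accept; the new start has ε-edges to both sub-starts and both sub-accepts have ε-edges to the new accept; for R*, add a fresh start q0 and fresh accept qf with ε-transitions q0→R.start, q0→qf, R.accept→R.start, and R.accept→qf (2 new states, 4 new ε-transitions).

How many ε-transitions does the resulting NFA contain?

Per subexpression:
Each of the 6 symbol leaves contributes 0 ε-transitions.
  a | b : 4 ε-transitions
  (a | b)* : 8 ε-transitions
  a·b·(a | b)*·b·b : 12 ε-transitions

12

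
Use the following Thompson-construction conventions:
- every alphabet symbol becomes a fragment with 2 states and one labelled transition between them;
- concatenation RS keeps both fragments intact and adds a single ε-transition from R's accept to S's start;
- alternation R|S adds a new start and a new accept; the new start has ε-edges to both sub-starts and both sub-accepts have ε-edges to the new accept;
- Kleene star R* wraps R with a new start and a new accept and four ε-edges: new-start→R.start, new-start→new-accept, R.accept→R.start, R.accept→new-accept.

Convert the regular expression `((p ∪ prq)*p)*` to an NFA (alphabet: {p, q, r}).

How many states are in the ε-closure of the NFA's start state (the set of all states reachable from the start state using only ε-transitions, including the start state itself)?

8

Let C(F) = |ε-closure(F.start)| within fragment F, and note whether F accepts ε. Symbol fragments have C = 1 and do not accept ε. Then:
  prq : same as the first factor's closure: |ε-closure| = 1
  p ∪ prq : new start ε-reaches every alternative's start; none of them accept ε, so the new accept is not reached: |ε-closure| = 1 + 1 + 1 = 3
  (p ∪ prq)* : new start has ε-edges to the inner start and to the new accept, so |ε-closure| = 2 + 3 = 5
  (p ∪ prq)*p : |ε-closure| = 5 + 1 = 6 (closure spills across the concat boundary because the left factor accepts ε)
  ((p ∪ prq)*p)* : new start has ε-edges to the inner start and to the new accept, so |ε-closure| = 2 + 6 = 8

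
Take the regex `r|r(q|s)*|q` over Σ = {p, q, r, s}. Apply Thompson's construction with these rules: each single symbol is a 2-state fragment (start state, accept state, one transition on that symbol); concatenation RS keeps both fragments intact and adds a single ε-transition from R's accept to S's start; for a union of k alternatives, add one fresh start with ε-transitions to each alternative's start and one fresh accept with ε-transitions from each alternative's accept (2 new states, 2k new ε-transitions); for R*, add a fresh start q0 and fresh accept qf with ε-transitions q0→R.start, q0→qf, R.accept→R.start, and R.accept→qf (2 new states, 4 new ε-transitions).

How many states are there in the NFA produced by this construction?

16

Bottom-up over the parse tree:
Each of the 5 symbol leaves contributes a 2-state fragment.
  q|s = 6 states
  (q|s)* = 8 states
  r(q|s)* = 10 states
  r|r(q|s)*|q = 16 states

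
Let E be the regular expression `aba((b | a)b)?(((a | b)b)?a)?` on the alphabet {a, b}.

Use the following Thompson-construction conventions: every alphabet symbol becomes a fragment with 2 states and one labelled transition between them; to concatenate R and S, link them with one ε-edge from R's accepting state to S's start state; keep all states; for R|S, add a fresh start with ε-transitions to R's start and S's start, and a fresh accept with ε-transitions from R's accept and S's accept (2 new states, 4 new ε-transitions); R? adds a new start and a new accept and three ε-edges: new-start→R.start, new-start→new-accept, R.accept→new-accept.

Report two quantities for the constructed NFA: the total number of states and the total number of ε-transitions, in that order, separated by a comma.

Bottom-up over the parse tree:
Each of the 10 symbol leaves contributes 2 states and 0 ε-transitions.
  b | a — 6 states, 4 ε-transitions
  (b | a)b — 8 states, 5 ε-transitions
  ((b | a)b)? — 10 states, 8 ε-transitions
  a | b — 6 states, 4 ε-transitions
  (a | b)b — 8 states, 5 ε-transitions
  ((a | b)b)? — 10 states, 8 ε-transitions
  ((a | b)b)?a — 12 states, 9 ε-transitions
  (((a | b)b)?a)? — 14 states, 12 ε-transitions
  aba((b | a)b)?(((a | b)b)?a)? — 30 states, 24 ε-transitions

30, 24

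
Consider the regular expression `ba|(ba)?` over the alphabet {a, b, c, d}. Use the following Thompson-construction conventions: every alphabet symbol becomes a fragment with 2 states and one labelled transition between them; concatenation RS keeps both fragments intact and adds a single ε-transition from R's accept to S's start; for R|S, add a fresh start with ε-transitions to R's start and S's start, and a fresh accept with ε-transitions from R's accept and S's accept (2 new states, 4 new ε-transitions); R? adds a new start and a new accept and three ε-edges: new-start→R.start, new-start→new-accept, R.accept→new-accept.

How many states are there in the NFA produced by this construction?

Recursing over subexpressions:
Each of the 4 symbol leaves contributes a 2-state fragment.
  ba : 4 states
  ba : 4 states
  (ba)? : 6 states
  ba|(ba)? : 12 states

12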